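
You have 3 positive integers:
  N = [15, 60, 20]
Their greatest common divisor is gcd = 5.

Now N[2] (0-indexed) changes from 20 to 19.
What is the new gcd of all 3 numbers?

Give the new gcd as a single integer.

Answer: 1

Derivation:
Numbers: [15, 60, 20], gcd = 5
Change: index 2, 20 -> 19
gcd of the OTHER numbers (without index 2): gcd([15, 60]) = 15
New gcd = gcd(g_others, new_val) = gcd(15, 19) = 1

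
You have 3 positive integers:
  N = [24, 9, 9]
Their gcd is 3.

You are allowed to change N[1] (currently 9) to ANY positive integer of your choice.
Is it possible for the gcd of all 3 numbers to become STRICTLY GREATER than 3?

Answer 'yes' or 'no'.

Answer: no

Derivation:
Current gcd = 3
gcd of all OTHER numbers (without N[1]=9): gcd([24, 9]) = 3
The new gcd after any change is gcd(3, new_value).
This can be at most 3.
Since 3 = old gcd 3, the gcd can only stay the same or decrease.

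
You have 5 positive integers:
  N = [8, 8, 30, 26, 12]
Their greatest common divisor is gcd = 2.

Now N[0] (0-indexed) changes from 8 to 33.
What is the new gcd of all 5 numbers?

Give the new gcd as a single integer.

Answer: 1

Derivation:
Numbers: [8, 8, 30, 26, 12], gcd = 2
Change: index 0, 8 -> 33
gcd of the OTHER numbers (without index 0): gcd([8, 30, 26, 12]) = 2
New gcd = gcd(g_others, new_val) = gcd(2, 33) = 1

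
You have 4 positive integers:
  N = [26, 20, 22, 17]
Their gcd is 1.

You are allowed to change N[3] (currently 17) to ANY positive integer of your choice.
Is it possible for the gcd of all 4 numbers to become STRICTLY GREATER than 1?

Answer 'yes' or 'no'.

Current gcd = 1
gcd of all OTHER numbers (without N[3]=17): gcd([26, 20, 22]) = 2
The new gcd after any change is gcd(2, new_value).
This can be at most 2.
Since 2 > old gcd 1, the gcd CAN increase (e.g., set N[3] = 2).

Answer: yes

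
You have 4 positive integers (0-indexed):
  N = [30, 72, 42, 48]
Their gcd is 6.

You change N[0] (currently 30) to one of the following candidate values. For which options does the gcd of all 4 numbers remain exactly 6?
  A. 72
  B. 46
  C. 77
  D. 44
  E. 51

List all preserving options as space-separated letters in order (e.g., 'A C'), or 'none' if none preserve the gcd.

Answer: A

Derivation:
Old gcd = 6; gcd of others (without N[0]) = 6
New gcd for candidate v: gcd(6, v). Preserves old gcd iff gcd(6, v) = 6.
  Option A: v=72, gcd(6,72)=6 -> preserves
  Option B: v=46, gcd(6,46)=2 -> changes
  Option C: v=77, gcd(6,77)=1 -> changes
  Option D: v=44, gcd(6,44)=2 -> changes
  Option E: v=51, gcd(6,51)=3 -> changes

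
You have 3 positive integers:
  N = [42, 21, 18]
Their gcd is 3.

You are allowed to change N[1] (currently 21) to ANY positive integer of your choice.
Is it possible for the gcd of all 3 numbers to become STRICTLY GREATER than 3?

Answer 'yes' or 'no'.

Current gcd = 3
gcd of all OTHER numbers (without N[1]=21): gcd([42, 18]) = 6
The new gcd after any change is gcd(6, new_value).
This can be at most 6.
Since 6 > old gcd 3, the gcd CAN increase (e.g., set N[1] = 6).

Answer: yes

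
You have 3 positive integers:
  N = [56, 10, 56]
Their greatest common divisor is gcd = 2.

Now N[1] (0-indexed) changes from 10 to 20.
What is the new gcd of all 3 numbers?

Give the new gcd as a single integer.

Answer: 4

Derivation:
Numbers: [56, 10, 56], gcd = 2
Change: index 1, 10 -> 20
gcd of the OTHER numbers (without index 1): gcd([56, 56]) = 56
New gcd = gcd(g_others, new_val) = gcd(56, 20) = 4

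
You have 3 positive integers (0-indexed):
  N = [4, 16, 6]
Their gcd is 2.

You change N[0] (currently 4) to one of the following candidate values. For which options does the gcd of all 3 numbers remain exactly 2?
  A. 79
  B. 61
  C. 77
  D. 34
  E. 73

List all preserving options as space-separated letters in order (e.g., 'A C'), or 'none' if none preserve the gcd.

Answer: D

Derivation:
Old gcd = 2; gcd of others (without N[0]) = 2
New gcd for candidate v: gcd(2, v). Preserves old gcd iff gcd(2, v) = 2.
  Option A: v=79, gcd(2,79)=1 -> changes
  Option B: v=61, gcd(2,61)=1 -> changes
  Option C: v=77, gcd(2,77)=1 -> changes
  Option D: v=34, gcd(2,34)=2 -> preserves
  Option E: v=73, gcd(2,73)=1 -> changes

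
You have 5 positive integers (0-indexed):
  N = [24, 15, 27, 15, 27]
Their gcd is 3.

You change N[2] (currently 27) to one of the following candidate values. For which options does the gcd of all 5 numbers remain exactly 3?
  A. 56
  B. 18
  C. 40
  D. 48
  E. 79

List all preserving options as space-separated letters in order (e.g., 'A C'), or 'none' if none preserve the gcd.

Old gcd = 3; gcd of others (without N[2]) = 3
New gcd for candidate v: gcd(3, v). Preserves old gcd iff gcd(3, v) = 3.
  Option A: v=56, gcd(3,56)=1 -> changes
  Option B: v=18, gcd(3,18)=3 -> preserves
  Option C: v=40, gcd(3,40)=1 -> changes
  Option D: v=48, gcd(3,48)=3 -> preserves
  Option E: v=79, gcd(3,79)=1 -> changes

Answer: B D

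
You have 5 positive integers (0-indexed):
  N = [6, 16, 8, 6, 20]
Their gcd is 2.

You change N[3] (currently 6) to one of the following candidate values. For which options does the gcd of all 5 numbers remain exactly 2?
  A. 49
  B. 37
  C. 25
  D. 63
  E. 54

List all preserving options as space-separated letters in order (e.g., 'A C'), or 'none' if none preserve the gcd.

Answer: E

Derivation:
Old gcd = 2; gcd of others (without N[3]) = 2
New gcd for candidate v: gcd(2, v). Preserves old gcd iff gcd(2, v) = 2.
  Option A: v=49, gcd(2,49)=1 -> changes
  Option B: v=37, gcd(2,37)=1 -> changes
  Option C: v=25, gcd(2,25)=1 -> changes
  Option D: v=63, gcd(2,63)=1 -> changes
  Option E: v=54, gcd(2,54)=2 -> preserves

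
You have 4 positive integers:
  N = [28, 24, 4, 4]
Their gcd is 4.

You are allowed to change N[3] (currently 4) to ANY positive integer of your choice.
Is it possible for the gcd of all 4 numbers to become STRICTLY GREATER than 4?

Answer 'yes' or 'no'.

Current gcd = 4
gcd of all OTHER numbers (without N[3]=4): gcd([28, 24, 4]) = 4
The new gcd after any change is gcd(4, new_value).
This can be at most 4.
Since 4 = old gcd 4, the gcd can only stay the same or decrease.

Answer: no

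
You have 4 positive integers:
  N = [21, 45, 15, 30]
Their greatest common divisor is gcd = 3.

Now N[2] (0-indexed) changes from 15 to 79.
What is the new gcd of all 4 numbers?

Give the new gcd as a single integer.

Answer: 1

Derivation:
Numbers: [21, 45, 15, 30], gcd = 3
Change: index 2, 15 -> 79
gcd of the OTHER numbers (without index 2): gcd([21, 45, 30]) = 3
New gcd = gcd(g_others, new_val) = gcd(3, 79) = 1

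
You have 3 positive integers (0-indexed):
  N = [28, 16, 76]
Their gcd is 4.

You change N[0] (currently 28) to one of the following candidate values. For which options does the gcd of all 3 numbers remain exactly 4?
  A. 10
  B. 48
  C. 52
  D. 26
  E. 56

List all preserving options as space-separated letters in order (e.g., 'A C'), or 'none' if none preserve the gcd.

Answer: B C E

Derivation:
Old gcd = 4; gcd of others (without N[0]) = 4
New gcd for candidate v: gcd(4, v). Preserves old gcd iff gcd(4, v) = 4.
  Option A: v=10, gcd(4,10)=2 -> changes
  Option B: v=48, gcd(4,48)=4 -> preserves
  Option C: v=52, gcd(4,52)=4 -> preserves
  Option D: v=26, gcd(4,26)=2 -> changes
  Option E: v=56, gcd(4,56)=4 -> preserves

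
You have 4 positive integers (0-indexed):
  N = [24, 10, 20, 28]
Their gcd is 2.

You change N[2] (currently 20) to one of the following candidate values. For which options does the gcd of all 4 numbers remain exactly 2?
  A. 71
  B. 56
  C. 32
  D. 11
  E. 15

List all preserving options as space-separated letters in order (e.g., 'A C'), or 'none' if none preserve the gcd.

Old gcd = 2; gcd of others (without N[2]) = 2
New gcd for candidate v: gcd(2, v). Preserves old gcd iff gcd(2, v) = 2.
  Option A: v=71, gcd(2,71)=1 -> changes
  Option B: v=56, gcd(2,56)=2 -> preserves
  Option C: v=32, gcd(2,32)=2 -> preserves
  Option D: v=11, gcd(2,11)=1 -> changes
  Option E: v=15, gcd(2,15)=1 -> changes

Answer: B C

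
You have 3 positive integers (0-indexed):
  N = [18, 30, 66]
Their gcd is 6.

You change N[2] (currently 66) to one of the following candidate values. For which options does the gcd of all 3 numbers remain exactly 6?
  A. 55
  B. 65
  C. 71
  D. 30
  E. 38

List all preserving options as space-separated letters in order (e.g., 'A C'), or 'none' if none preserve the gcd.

Answer: D

Derivation:
Old gcd = 6; gcd of others (without N[2]) = 6
New gcd for candidate v: gcd(6, v). Preserves old gcd iff gcd(6, v) = 6.
  Option A: v=55, gcd(6,55)=1 -> changes
  Option B: v=65, gcd(6,65)=1 -> changes
  Option C: v=71, gcd(6,71)=1 -> changes
  Option D: v=30, gcd(6,30)=6 -> preserves
  Option E: v=38, gcd(6,38)=2 -> changes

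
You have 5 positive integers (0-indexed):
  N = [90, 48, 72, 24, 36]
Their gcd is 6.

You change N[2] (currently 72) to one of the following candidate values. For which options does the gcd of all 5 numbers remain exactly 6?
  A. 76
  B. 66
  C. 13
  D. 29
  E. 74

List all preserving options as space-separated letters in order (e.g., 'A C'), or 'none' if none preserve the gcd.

Answer: B

Derivation:
Old gcd = 6; gcd of others (without N[2]) = 6
New gcd for candidate v: gcd(6, v). Preserves old gcd iff gcd(6, v) = 6.
  Option A: v=76, gcd(6,76)=2 -> changes
  Option B: v=66, gcd(6,66)=6 -> preserves
  Option C: v=13, gcd(6,13)=1 -> changes
  Option D: v=29, gcd(6,29)=1 -> changes
  Option E: v=74, gcd(6,74)=2 -> changes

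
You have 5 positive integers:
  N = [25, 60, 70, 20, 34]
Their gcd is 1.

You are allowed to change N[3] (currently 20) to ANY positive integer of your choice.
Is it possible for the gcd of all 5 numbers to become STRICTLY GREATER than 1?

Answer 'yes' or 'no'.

Current gcd = 1
gcd of all OTHER numbers (without N[3]=20): gcd([25, 60, 70, 34]) = 1
The new gcd after any change is gcd(1, new_value).
This can be at most 1.
Since 1 = old gcd 1, the gcd can only stay the same or decrease.

Answer: no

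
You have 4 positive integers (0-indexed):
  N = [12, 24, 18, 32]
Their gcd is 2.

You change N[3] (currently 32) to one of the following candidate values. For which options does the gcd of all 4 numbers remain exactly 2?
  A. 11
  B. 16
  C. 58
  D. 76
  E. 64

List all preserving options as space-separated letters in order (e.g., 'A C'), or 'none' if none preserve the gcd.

Answer: B C D E

Derivation:
Old gcd = 2; gcd of others (without N[3]) = 6
New gcd for candidate v: gcd(6, v). Preserves old gcd iff gcd(6, v) = 2.
  Option A: v=11, gcd(6,11)=1 -> changes
  Option B: v=16, gcd(6,16)=2 -> preserves
  Option C: v=58, gcd(6,58)=2 -> preserves
  Option D: v=76, gcd(6,76)=2 -> preserves
  Option E: v=64, gcd(6,64)=2 -> preserves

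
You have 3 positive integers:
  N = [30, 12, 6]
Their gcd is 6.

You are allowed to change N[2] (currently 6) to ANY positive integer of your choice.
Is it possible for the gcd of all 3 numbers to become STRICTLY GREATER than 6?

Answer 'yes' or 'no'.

Current gcd = 6
gcd of all OTHER numbers (without N[2]=6): gcd([30, 12]) = 6
The new gcd after any change is gcd(6, new_value).
This can be at most 6.
Since 6 = old gcd 6, the gcd can only stay the same or decrease.

Answer: no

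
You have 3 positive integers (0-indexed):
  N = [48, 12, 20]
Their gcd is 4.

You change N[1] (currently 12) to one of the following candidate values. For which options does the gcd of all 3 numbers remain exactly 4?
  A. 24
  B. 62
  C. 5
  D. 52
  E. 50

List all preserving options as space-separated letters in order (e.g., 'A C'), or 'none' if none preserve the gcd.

Old gcd = 4; gcd of others (without N[1]) = 4
New gcd for candidate v: gcd(4, v). Preserves old gcd iff gcd(4, v) = 4.
  Option A: v=24, gcd(4,24)=4 -> preserves
  Option B: v=62, gcd(4,62)=2 -> changes
  Option C: v=5, gcd(4,5)=1 -> changes
  Option D: v=52, gcd(4,52)=4 -> preserves
  Option E: v=50, gcd(4,50)=2 -> changes

Answer: A D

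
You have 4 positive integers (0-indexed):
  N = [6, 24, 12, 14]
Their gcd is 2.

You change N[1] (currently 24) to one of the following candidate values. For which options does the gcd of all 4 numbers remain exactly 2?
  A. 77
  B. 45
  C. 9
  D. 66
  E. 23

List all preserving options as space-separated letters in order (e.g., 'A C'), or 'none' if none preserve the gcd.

Old gcd = 2; gcd of others (without N[1]) = 2
New gcd for candidate v: gcd(2, v). Preserves old gcd iff gcd(2, v) = 2.
  Option A: v=77, gcd(2,77)=1 -> changes
  Option B: v=45, gcd(2,45)=1 -> changes
  Option C: v=9, gcd(2,9)=1 -> changes
  Option D: v=66, gcd(2,66)=2 -> preserves
  Option E: v=23, gcd(2,23)=1 -> changes

Answer: D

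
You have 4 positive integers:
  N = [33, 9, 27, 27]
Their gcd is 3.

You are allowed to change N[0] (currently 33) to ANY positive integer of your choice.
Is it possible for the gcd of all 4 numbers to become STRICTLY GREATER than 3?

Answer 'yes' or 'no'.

Current gcd = 3
gcd of all OTHER numbers (without N[0]=33): gcd([9, 27, 27]) = 9
The new gcd after any change is gcd(9, new_value).
This can be at most 9.
Since 9 > old gcd 3, the gcd CAN increase (e.g., set N[0] = 9).

Answer: yes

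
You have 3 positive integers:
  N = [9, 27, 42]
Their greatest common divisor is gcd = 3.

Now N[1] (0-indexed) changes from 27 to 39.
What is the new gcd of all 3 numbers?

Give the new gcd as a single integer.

Numbers: [9, 27, 42], gcd = 3
Change: index 1, 27 -> 39
gcd of the OTHER numbers (without index 1): gcd([9, 42]) = 3
New gcd = gcd(g_others, new_val) = gcd(3, 39) = 3

Answer: 3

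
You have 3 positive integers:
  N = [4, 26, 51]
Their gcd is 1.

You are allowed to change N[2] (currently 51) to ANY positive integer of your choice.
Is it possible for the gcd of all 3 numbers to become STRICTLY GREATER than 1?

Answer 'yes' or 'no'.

Current gcd = 1
gcd of all OTHER numbers (without N[2]=51): gcd([4, 26]) = 2
The new gcd after any change is gcd(2, new_value).
This can be at most 2.
Since 2 > old gcd 1, the gcd CAN increase (e.g., set N[2] = 2).

Answer: yes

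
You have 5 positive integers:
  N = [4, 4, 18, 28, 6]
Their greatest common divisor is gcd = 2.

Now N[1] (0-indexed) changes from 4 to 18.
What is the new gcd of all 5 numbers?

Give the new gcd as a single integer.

Numbers: [4, 4, 18, 28, 6], gcd = 2
Change: index 1, 4 -> 18
gcd of the OTHER numbers (without index 1): gcd([4, 18, 28, 6]) = 2
New gcd = gcd(g_others, new_val) = gcd(2, 18) = 2

Answer: 2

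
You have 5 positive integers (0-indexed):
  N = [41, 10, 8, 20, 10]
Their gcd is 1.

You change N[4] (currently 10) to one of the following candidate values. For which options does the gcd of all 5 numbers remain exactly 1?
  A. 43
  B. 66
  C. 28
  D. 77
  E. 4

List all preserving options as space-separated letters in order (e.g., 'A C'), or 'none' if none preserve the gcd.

Old gcd = 1; gcd of others (without N[4]) = 1
New gcd for candidate v: gcd(1, v). Preserves old gcd iff gcd(1, v) = 1.
  Option A: v=43, gcd(1,43)=1 -> preserves
  Option B: v=66, gcd(1,66)=1 -> preserves
  Option C: v=28, gcd(1,28)=1 -> preserves
  Option D: v=77, gcd(1,77)=1 -> preserves
  Option E: v=4, gcd(1,4)=1 -> preserves

Answer: A B C D E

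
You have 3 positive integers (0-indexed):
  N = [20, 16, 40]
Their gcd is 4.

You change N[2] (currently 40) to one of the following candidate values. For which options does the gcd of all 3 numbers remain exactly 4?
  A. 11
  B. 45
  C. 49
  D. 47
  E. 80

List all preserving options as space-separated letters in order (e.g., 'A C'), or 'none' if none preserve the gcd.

Old gcd = 4; gcd of others (without N[2]) = 4
New gcd for candidate v: gcd(4, v). Preserves old gcd iff gcd(4, v) = 4.
  Option A: v=11, gcd(4,11)=1 -> changes
  Option B: v=45, gcd(4,45)=1 -> changes
  Option C: v=49, gcd(4,49)=1 -> changes
  Option D: v=47, gcd(4,47)=1 -> changes
  Option E: v=80, gcd(4,80)=4 -> preserves

Answer: E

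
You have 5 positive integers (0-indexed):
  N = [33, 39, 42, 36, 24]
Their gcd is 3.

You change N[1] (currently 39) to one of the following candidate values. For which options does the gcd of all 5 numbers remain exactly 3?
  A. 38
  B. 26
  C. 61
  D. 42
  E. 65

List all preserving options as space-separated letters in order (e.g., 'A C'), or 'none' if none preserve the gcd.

Answer: D

Derivation:
Old gcd = 3; gcd of others (without N[1]) = 3
New gcd for candidate v: gcd(3, v). Preserves old gcd iff gcd(3, v) = 3.
  Option A: v=38, gcd(3,38)=1 -> changes
  Option B: v=26, gcd(3,26)=1 -> changes
  Option C: v=61, gcd(3,61)=1 -> changes
  Option D: v=42, gcd(3,42)=3 -> preserves
  Option E: v=65, gcd(3,65)=1 -> changes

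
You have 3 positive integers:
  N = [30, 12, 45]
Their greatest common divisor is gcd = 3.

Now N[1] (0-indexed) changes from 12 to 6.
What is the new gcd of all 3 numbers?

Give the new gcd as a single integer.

Answer: 3

Derivation:
Numbers: [30, 12, 45], gcd = 3
Change: index 1, 12 -> 6
gcd of the OTHER numbers (without index 1): gcd([30, 45]) = 15
New gcd = gcd(g_others, new_val) = gcd(15, 6) = 3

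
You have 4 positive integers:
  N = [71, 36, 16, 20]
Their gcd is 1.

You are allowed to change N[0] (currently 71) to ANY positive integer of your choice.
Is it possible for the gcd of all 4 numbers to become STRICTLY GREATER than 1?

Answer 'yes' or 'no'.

Current gcd = 1
gcd of all OTHER numbers (without N[0]=71): gcd([36, 16, 20]) = 4
The new gcd after any change is gcd(4, new_value).
This can be at most 4.
Since 4 > old gcd 1, the gcd CAN increase (e.g., set N[0] = 4).

Answer: yes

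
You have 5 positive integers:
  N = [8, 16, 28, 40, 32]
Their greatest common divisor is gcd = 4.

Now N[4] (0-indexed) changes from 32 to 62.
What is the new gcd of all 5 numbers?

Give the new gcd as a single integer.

Answer: 2

Derivation:
Numbers: [8, 16, 28, 40, 32], gcd = 4
Change: index 4, 32 -> 62
gcd of the OTHER numbers (without index 4): gcd([8, 16, 28, 40]) = 4
New gcd = gcd(g_others, new_val) = gcd(4, 62) = 2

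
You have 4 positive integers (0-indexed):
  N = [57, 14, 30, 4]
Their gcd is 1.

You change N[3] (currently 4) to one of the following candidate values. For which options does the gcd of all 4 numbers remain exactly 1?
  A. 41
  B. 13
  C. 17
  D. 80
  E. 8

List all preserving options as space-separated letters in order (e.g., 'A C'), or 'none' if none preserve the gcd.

Answer: A B C D E

Derivation:
Old gcd = 1; gcd of others (without N[3]) = 1
New gcd for candidate v: gcd(1, v). Preserves old gcd iff gcd(1, v) = 1.
  Option A: v=41, gcd(1,41)=1 -> preserves
  Option B: v=13, gcd(1,13)=1 -> preserves
  Option C: v=17, gcd(1,17)=1 -> preserves
  Option D: v=80, gcd(1,80)=1 -> preserves
  Option E: v=8, gcd(1,8)=1 -> preserves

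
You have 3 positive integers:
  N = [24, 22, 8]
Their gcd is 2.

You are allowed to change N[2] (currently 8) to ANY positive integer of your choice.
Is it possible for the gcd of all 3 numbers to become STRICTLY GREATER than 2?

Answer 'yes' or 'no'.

Answer: no

Derivation:
Current gcd = 2
gcd of all OTHER numbers (without N[2]=8): gcd([24, 22]) = 2
The new gcd after any change is gcd(2, new_value).
This can be at most 2.
Since 2 = old gcd 2, the gcd can only stay the same or decrease.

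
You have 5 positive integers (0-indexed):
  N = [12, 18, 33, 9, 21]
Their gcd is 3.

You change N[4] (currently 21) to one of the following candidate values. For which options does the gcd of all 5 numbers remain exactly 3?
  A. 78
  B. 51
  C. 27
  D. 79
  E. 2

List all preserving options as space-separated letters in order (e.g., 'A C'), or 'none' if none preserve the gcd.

Old gcd = 3; gcd of others (without N[4]) = 3
New gcd for candidate v: gcd(3, v). Preserves old gcd iff gcd(3, v) = 3.
  Option A: v=78, gcd(3,78)=3 -> preserves
  Option B: v=51, gcd(3,51)=3 -> preserves
  Option C: v=27, gcd(3,27)=3 -> preserves
  Option D: v=79, gcd(3,79)=1 -> changes
  Option E: v=2, gcd(3,2)=1 -> changes

Answer: A B C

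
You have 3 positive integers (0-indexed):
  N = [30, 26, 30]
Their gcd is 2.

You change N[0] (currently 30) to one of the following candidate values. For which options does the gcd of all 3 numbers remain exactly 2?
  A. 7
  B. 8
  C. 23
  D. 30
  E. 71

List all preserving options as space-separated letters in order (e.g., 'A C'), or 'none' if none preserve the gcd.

Old gcd = 2; gcd of others (without N[0]) = 2
New gcd for candidate v: gcd(2, v). Preserves old gcd iff gcd(2, v) = 2.
  Option A: v=7, gcd(2,7)=1 -> changes
  Option B: v=8, gcd(2,8)=2 -> preserves
  Option C: v=23, gcd(2,23)=1 -> changes
  Option D: v=30, gcd(2,30)=2 -> preserves
  Option E: v=71, gcd(2,71)=1 -> changes

Answer: B D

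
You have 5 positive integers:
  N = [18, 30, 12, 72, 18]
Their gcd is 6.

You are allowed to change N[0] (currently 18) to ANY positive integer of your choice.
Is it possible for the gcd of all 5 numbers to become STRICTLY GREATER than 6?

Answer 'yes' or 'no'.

Current gcd = 6
gcd of all OTHER numbers (without N[0]=18): gcd([30, 12, 72, 18]) = 6
The new gcd after any change is gcd(6, new_value).
This can be at most 6.
Since 6 = old gcd 6, the gcd can only stay the same or decrease.

Answer: no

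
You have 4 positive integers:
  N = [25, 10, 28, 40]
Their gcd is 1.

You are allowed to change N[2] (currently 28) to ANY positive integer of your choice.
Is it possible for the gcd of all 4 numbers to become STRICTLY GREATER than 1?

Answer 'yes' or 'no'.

Current gcd = 1
gcd of all OTHER numbers (without N[2]=28): gcd([25, 10, 40]) = 5
The new gcd after any change is gcd(5, new_value).
This can be at most 5.
Since 5 > old gcd 1, the gcd CAN increase (e.g., set N[2] = 5).

Answer: yes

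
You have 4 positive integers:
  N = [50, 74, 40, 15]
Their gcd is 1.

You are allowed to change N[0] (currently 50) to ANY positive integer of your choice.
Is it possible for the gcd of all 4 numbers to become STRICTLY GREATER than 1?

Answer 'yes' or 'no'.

Answer: no

Derivation:
Current gcd = 1
gcd of all OTHER numbers (without N[0]=50): gcd([74, 40, 15]) = 1
The new gcd after any change is gcd(1, new_value).
This can be at most 1.
Since 1 = old gcd 1, the gcd can only stay the same or decrease.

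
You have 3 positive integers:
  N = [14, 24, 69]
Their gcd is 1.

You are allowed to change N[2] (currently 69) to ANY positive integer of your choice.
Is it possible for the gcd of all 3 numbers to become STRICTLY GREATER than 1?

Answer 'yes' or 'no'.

Answer: yes

Derivation:
Current gcd = 1
gcd of all OTHER numbers (without N[2]=69): gcd([14, 24]) = 2
The new gcd after any change is gcd(2, new_value).
This can be at most 2.
Since 2 > old gcd 1, the gcd CAN increase (e.g., set N[2] = 2).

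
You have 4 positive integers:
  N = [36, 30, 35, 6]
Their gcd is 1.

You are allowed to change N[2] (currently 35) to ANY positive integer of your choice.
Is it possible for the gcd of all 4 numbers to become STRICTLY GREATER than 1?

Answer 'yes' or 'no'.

Answer: yes

Derivation:
Current gcd = 1
gcd of all OTHER numbers (without N[2]=35): gcd([36, 30, 6]) = 6
The new gcd after any change is gcd(6, new_value).
This can be at most 6.
Since 6 > old gcd 1, the gcd CAN increase (e.g., set N[2] = 6).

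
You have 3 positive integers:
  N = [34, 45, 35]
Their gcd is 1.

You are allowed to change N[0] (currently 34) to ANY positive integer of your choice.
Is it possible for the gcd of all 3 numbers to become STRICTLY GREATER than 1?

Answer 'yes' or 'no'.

Current gcd = 1
gcd of all OTHER numbers (without N[0]=34): gcd([45, 35]) = 5
The new gcd after any change is gcd(5, new_value).
This can be at most 5.
Since 5 > old gcd 1, the gcd CAN increase (e.g., set N[0] = 5).

Answer: yes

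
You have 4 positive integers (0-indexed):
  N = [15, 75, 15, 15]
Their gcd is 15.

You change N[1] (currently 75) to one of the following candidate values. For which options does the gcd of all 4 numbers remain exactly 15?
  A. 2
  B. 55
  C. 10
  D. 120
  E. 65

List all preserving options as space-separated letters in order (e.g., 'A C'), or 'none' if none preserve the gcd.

Answer: D

Derivation:
Old gcd = 15; gcd of others (without N[1]) = 15
New gcd for candidate v: gcd(15, v). Preserves old gcd iff gcd(15, v) = 15.
  Option A: v=2, gcd(15,2)=1 -> changes
  Option B: v=55, gcd(15,55)=5 -> changes
  Option C: v=10, gcd(15,10)=5 -> changes
  Option D: v=120, gcd(15,120)=15 -> preserves
  Option E: v=65, gcd(15,65)=5 -> changes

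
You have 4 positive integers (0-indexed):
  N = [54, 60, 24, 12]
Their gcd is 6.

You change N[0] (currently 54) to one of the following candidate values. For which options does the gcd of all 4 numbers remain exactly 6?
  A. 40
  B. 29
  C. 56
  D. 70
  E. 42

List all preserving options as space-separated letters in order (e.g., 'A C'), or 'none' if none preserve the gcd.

Old gcd = 6; gcd of others (without N[0]) = 12
New gcd for candidate v: gcd(12, v). Preserves old gcd iff gcd(12, v) = 6.
  Option A: v=40, gcd(12,40)=4 -> changes
  Option B: v=29, gcd(12,29)=1 -> changes
  Option C: v=56, gcd(12,56)=4 -> changes
  Option D: v=70, gcd(12,70)=2 -> changes
  Option E: v=42, gcd(12,42)=6 -> preserves

Answer: E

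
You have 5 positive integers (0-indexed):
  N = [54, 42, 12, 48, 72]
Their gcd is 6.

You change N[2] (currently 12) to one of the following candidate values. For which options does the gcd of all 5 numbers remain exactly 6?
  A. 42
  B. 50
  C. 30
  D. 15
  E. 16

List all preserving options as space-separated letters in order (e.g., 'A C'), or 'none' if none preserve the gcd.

Old gcd = 6; gcd of others (without N[2]) = 6
New gcd for candidate v: gcd(6, v). Preserves old gcd iff gcd(6, v) = 6.
  Option A: v=42, gcd(6,42)=6 -> preserves
  Option B: v=50, gcd(6,50)=2 -> changes
  Option C: v=30, gcd(6,30)=6 -> preserves
  Option D: v=15, gcd(6,15)=3 -> changes
  Option E: v=16, gcd(6,16)=2 -> changes

Answer: A C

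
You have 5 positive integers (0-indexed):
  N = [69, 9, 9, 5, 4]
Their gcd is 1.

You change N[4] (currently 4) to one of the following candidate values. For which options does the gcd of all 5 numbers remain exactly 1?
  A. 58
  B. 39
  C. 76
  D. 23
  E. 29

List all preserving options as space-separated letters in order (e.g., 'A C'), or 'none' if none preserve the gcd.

Old gcd = 1; gcd of others (without N[4]) = 1
New gcd for candidate v: gcd(1, v). Preserves old gcd iff gcd(1, v) = 1.
  Option A: v=58, gcd(1,58)=1 -> preserves
  Option B: v=39, gcd(1,39)=1 -> preserves
  Option C: v=76, gcd(1,76)=1 -> preserves
  Option D: v=23, gcd(1,23)=1 -> preserves
  Option E: v=29, gcd(1,29)=1 -> preserves

Answer: A B C D E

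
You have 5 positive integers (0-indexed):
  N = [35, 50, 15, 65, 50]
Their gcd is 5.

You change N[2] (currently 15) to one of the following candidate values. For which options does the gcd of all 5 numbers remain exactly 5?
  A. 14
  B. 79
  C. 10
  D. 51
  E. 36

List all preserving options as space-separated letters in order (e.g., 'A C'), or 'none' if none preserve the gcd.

Answer: C

Derivation:
Old gcd = 5; gcd of others (without N[2]) = 5
New gcd for candidate v: gcd(5, v). Preserves old gcd iff gcd(5, v) = 5.
  Option A: v=14, gcd(5,14)=1 -> changes
  Option B: v=79, gcd(5,79)=1 -> changes
  Option C: v=10, gcd(5,10)=5 -> preserves
  Option D: v=51, gcd(5,51)=1 -> changes
  Option E: v=36, gcd(5,36)=1 -> changes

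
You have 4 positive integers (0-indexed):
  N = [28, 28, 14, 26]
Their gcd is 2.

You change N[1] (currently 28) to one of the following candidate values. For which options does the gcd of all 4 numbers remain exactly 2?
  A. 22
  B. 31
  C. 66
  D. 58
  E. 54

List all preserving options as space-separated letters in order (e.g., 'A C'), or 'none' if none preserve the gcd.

Answer: A C D E

Derivation:
Old gcd = 2; gcd of others (without N[1]) = 2
New gcd for candidate v: gcd(2, v). Preserves old gcd iff gcd(2, v) = 2.
  Option A: v=22, gcd(2,22)=2 -> preserves
  Option B: v=31, gcd(2,31)=1 -> changes
  Option C: v=66, gcd(2,66)=2 -> preserves
  Option D: v=58, gcd(2,58)=2 -> preserves
  Option E: v=54, gcd(2,54)=2 -> preserves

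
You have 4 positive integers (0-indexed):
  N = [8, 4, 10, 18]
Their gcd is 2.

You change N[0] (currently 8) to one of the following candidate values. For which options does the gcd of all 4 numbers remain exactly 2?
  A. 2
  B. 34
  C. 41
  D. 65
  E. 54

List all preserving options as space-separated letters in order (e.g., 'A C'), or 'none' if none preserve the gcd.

Answer: A B E

Derivation:
Old gcd = 2; gcd of others (without N[0]) = 2
New gcd for candidate v: gcd(2, v). Preserves old gcd iff gcd(2, v) = 2.
  Option A: v=2, gcd(2,2)=2 -> preserves
  Option B: v=34, gcd(2,34)=2 -> preserves
  Option C: v=41, gcd(2,41)=1 -> changes
  Option D: v=65, gcd(2,65)=1 -> changes
  Option E: v=54, gcd(2,54)=2 -> preserves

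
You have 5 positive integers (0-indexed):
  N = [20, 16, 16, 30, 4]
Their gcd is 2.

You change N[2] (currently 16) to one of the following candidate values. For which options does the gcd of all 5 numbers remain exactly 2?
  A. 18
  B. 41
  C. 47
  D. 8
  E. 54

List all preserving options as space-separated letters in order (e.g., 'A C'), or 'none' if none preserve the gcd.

Answer: A D E

Derivation:
Old gcd = 2; gcd of others (without N[2]) = 2
New gcd for candidate v: gcd(2, v). Preserves old gcd iff gcd(2, v) = 2.
  Option A: v=18, gcd(2,18)=2 -> preserves
  Option B: v=41, gcd(2,41)=1 -> changes
  Option C: v=47, gcd(2,47)=1 -> changes
  Option D: v=8, gcd(2,8)=2 -> preserves
  Option E: v=54, gcd(2,54)=2 -> preserves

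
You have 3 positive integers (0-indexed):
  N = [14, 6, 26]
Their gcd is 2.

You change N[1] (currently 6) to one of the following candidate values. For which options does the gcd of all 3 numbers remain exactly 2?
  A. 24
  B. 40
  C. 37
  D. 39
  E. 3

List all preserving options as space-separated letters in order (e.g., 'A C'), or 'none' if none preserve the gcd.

Old gcd = 2; gcd of others (without N[1]) = 2
New gcd for candidate v: gcd(2, v). Preserves old gcd iff gcd(2, v) = 2.
  Option A: v=24, gcd(2,24)=2 -> preserves
  Option B: v=40, gcd(2,40)=2 -> preserves
  Option C: v=37, gcd(2,37)=1 -> changes
  Option D: v=39, gcd(2,39)=1 -> changes
  Option E: v=3, gcd(2,3)=1 -> changes

Answer: A B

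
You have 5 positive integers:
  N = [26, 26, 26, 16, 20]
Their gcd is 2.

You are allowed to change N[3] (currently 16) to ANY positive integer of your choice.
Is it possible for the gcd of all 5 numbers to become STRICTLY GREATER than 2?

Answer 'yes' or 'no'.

Answer: no

Derivation:
Current gcd = 2
gcd of all OTHER numbers (without N[3]=16): gcd([26, 26, 26, 20]) = 2
The new gcd after any change is gcd(2, new_value).
This can be at most 2.
Since 2 = old gcd 2, the gcd can only stay the same or decrease.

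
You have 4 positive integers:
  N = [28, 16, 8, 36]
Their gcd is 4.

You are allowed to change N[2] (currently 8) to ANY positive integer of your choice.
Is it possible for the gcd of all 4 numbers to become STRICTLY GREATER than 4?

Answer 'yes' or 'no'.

Current gcd = 4
gcd of all OTHER numbers (without N[2]=8): gcd([28, 16, 36]) = 4
The new gcd after any change is gcd(4, new_value).
This can be at most 4.
Since 4 = old gcd 4, the gcd can only stay the same or decrease.

Answer: no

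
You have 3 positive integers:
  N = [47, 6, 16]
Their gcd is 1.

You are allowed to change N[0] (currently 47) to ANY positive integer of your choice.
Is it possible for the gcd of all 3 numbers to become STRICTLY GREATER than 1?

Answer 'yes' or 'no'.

Answer: yes

Derivation:
Current gcd = 1
gcd of all OTHER numbers (without N[0]=47): gcd([6, 16]) = 2
The new gcd after any change is gcd(2, new_value).
This can be at most 2.
Since 2 > old gcd 1, the gcd CAN increase (e.g., set N[0] = 2).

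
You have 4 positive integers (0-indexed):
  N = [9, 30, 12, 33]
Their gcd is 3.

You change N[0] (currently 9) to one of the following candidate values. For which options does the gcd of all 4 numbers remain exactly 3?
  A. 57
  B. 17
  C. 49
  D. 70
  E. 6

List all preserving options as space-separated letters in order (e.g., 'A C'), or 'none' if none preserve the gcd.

Answer: A E

Derivation:
Old gcd = 3; gcd of others (without N[0]) = 3
New gcd for candidate v: gcd(3, v). Preserves old gcd iff gcd(3, v) = 3.
  Option A: v=57, gcd(3,57)=3 -> preserves
  Option B: v=17, gcd(3,17)=1 -> changes
  Option C: v=49, gcd(3,49)=1 -> changes
  Option D: v=70, gcd(3,70)=1 -> changes
  Option E: v=6, gcd(3,6)=3 -> preserves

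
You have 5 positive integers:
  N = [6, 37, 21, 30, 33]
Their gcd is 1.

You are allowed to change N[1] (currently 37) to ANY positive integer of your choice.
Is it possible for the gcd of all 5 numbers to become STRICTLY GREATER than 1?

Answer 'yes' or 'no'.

Current gcd = 1
gcd of all OTHER numbers (without N[1]=37): gcd([6, 21, 30, 33]) = 3
The new gcd after any change is gcd(3, new_value).
This can be at most 3.
Since 3 > old gcd 1, the gcd CAN increase (e.g., set N[1] = 3).

Answer: yes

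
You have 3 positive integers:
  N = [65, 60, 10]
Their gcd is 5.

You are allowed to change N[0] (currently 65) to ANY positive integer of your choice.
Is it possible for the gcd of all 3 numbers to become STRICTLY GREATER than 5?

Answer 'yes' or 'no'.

Answer: yes

Derivation:
Current gcd = 5
gcd of all OTHER numbers (without N[0]=65): gcd([60, 10]) = 10
The new gcd after any change is gcd(10, new_value).
This can be at most 10.
Since 10 > old gcd 5, the gcd CAN increase (e.g., set N[0] = 10).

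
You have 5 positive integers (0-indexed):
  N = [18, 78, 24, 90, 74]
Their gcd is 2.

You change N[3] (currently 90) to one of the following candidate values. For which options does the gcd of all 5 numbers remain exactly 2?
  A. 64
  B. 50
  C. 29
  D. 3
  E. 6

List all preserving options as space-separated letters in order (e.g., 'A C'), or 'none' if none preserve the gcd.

Old gcd = 2; gcd of others (without N[3]) = 2
New gcd for candidate v: gcd(2, v). Preserves old gcd iff gcd(2, v) = 2.
  Option A: v=64, gcd(2,64)=2 -> preserves
  Option B: v=50, gcd(2,50)=2 -> preserves
  Option C: v=29, gcd(2,29)=1 -> changes
  Option D: v=3, gcd(2,3)=1 -> changes
  Option E: v=6, gcd(2,6)=2 -> preserves

Answer: A B E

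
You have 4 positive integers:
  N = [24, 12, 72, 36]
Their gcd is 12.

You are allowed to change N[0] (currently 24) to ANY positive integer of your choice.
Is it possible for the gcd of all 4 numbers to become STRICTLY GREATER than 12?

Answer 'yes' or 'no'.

Answer: no

Derivation:
Current gcd = 12
gcd of all OTHER numbers (without N[0]=24): gcd([12, 72, 36]) = 12
The new gcd after any change is gcd(12, new_value).
This can be at most 12.
Since 12 = old gcd 12, the gcd can only stay the same or decrease.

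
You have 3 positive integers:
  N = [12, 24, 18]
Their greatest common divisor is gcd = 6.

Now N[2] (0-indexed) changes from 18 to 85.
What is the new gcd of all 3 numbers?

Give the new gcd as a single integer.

Numbers: [12, 24, 18], gcd = 6
Change: index 2, 18 -> 85
gcd of the OTHER numbers (without index 2): gcd([12, 24]) = 12
New gcd = gcd(g_others, new_val) = gcd(12, 85) = 1

Answer: 1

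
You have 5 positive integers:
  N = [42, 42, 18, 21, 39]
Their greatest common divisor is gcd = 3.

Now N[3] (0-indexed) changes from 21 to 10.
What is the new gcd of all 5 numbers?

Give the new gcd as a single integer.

Numbers: [42, 42, 18, 21, 39], gcd = 3
Change: index 3, 21 -> 10
gcd of the OTHER numbers (without index 3): gcd([42, 42, 18, 39]) = 3
New gcd = gcd(g_others, new_val) = gcd(3, 10) = 1

Answer: 1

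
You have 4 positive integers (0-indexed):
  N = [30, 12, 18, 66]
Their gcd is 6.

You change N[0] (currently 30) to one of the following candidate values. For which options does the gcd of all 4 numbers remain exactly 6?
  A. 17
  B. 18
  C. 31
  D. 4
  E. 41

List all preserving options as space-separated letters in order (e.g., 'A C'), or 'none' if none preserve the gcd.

Old gcd = 6; gcd of others (without N[0]) = 6
New gcd for candidate v: gcd(6, v). Preserves old gcd iff gcd(6, v) = 6.
  Option A: v=17, gcd(6,17)=1 -> changes
  Option B: v=18, gcd(6,18)=6 -> preserves
  Option C: v=31, gcd(6,31)=1 -> changes
  Option D: v=4, gcd(6,4)=2 -> changes
  Option E: v=41, gcd(6,41)=1 -> changes

Answer: B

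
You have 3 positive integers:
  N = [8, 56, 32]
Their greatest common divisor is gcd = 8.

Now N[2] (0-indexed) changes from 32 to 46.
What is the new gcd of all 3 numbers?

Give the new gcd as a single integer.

Answer: 2

Derivation:
Numbers: [8, 56, 32], gcd = 8
Change: index 2, 32 -> 46
gcd of the OTHER numbers (without index 2): gcd([8, 56]) = 8
New gcd = gcd(g_others, new_val) = gcd(8, 46) = 2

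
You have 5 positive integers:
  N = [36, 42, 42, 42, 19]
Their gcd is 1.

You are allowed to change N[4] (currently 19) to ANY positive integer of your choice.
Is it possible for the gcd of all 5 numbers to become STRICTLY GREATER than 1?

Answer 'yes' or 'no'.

Current gcd = 1
gcd of all OTHER numbers (without N[4]=19): gcd([36, 42, 42, 42]) = 6
The new gcd after any change is gcd(6, new_value).
This can be at most 6.
Since 6 > old gcd 1, the gcd CAN increase (e.g., set N[4] = 6).

Answer: yes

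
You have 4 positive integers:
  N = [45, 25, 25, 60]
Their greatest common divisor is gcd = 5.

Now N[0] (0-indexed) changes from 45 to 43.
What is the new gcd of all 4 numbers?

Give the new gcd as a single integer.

Numbers: [45, 25, 25, 60], gcd = 5
Change: index 0, 45 -> 43
gcd of the OTHER numbers (without index 0): gcd([25, 25, 60]) = 5
New gcd = gcd(g_others, new_val) = gcd(5, 43) = 1

Answer: 1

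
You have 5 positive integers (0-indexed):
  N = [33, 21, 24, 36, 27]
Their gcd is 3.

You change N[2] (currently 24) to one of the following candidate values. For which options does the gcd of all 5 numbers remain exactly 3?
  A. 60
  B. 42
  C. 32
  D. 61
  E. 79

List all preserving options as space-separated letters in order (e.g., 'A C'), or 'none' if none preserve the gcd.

Answer: A B

Derivation:
Old gcd = 3; gcd of others (without N[2]) = 3
New gcd for candidate v: gcd(3, v). Preserves old gcd iff gcd(3, v) = 3.
  Option A: v=60, gcd(3,60)=3 -> preserves
  Option B: v=42, gcd(3,42)=3 -> preserves
  Option C: v=32, gcd(3,32)=1 -> changes
  Option D: v=61, gcd(3,61)=1 -> changes
  Option E: v=79, gcd(3,79)=1 -> changes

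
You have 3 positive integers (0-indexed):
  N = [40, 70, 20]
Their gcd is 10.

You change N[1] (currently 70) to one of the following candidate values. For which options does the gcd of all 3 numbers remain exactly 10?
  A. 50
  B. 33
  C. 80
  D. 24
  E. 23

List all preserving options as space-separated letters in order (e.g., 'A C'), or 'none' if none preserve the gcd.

Answer: A

Derivation:
Old gcd = 10; gcd of others (without N[1]) = 20
New gcd for candidate v: gcd(20, v). Preserves old gcd iff gcd(20, v) = 10.
  Option A: v=50, gcd(20,50)=10 -> preserves
  Option B: v=33, gcd(20,33)=1 -> changes
  Option C: v=80, gcd(20,80)=20 -> changes
  Option D: v=24, gcd(20,24)=4 -> changes
  Option E: v=23, gcd(20,23)=1 -> changes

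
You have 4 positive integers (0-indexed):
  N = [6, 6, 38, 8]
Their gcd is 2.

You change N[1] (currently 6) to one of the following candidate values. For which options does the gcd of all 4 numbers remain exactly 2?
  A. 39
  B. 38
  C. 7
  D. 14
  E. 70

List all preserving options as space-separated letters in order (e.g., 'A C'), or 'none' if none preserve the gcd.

Answer: B D E

Derivation:
Old gcd = 2; gcd of others (without N[1]) = 2
New gcd for candidate v: gcd(2, v). Preserves old gcd iff gcd(2, v) = 2.
  Option A: v=39, gcd(2,39)=1 -> changes
  Option B: v=38, gcd(2,38)=2 -> preserves
  Option C: v=7, gcd(2,7)=1 -> changes
  Option D: v=14, gcd(2,14)=2 -> preserves
  Option E: v=70, gcd(2,70)=2 -> preserves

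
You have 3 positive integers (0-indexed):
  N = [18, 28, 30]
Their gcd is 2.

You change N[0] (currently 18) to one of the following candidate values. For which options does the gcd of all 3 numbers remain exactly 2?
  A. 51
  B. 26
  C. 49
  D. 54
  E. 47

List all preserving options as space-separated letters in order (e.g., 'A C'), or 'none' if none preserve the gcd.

Answer: B D

Derivation:
Old gcd = 2; gcd of others (without N[0]) = 2
New gcd for candidate v: gcd(2, v). Preserves old gcd iff gcd(2, v) = 2.
  Option A: v=51, gcd(2,51)=1 -> changes
  Option B: v=26, gcd(2,26)=2 -> preserves
  Option C: v=49, gcd(2,49)=1 -> changes
  Option D: v=54, gcd(2,54)=2 -> preserves
  Option E: v=47, gcd(2,47)=1 -> changes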